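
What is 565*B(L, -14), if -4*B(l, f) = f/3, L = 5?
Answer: 3955/6 ≈ 659.17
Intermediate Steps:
B(l, f) = -f/12 (B(l, f) = -f/(4*3) = -f/12)
565*B(L, -14) = 565*(-1/12*(-14)) = 565*(7/6) = 3955/6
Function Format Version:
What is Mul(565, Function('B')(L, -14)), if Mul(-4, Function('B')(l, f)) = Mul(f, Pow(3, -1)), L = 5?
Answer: Rational(3955, 6) ≈ 659.17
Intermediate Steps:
Function('B')(l, f) = Mul(Rational(-1, 12), f) (Function('B')(l, f) = Mul(Rational(-1, 4), Mul(f, Pow(3, -1))) = Mul(Rational(-1, 4), Mul(f, Rational(1, 3))) = Mul(Rational(-1, 4), Mul(Rational(1, 3), f)) = Mul(Rational(-1, 12), f))
Mul(565, Function('B')(L, -14)) = Mul(565, Mul(Rational(-1, 12), -14)) = Mul(565, Rational(7, 6)) = Rational(3955, 6)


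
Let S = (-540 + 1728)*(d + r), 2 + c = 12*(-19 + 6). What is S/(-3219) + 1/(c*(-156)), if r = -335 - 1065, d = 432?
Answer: 9448269617/26447304 ≈ 357.25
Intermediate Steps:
r = -1400
c = -158 (c = -2 + 12*(-19 + 6) = -2 + 12*(-13) = -2 - 156 = -158)
S = -1149984 (S = (-540 + 1728)*(432 - 1400) = 1188*(-968) = -1149984)
S/(-3219) + 1/(c*(-156)) = -1149984/(-3219) + 1/(-158*(-156)) = -1149984*(-1/3219) - 1/158*(-1/156) = 383328/1073 + 1/24648 = 9448269617/26447304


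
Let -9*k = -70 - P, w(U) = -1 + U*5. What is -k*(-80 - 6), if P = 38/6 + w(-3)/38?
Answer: 372122/513 ≈ 725.38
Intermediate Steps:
w(U) = -1 + 5*U
P = 337/57 (P = 38/6 + (-1 + 5*(-3))/38 = 38*(⅙) + (-1 - 15)*(1/38) = 19/3 - 16*1/38 = 19/3 - 8/19 = 337/57 ≈ 5.9123)
k = 4327/513 (k = -(-70 - 1*337/57)/9 = -(-70 - 337/57)/9 = -⅑*(-4327/57) = 4327/513 ≈ 8.4347)
-k*(-80 - 6) = -4327*(-80 - 6)/513 = -4327*(-86)/513 = -1*(-372122/513) = 372122/513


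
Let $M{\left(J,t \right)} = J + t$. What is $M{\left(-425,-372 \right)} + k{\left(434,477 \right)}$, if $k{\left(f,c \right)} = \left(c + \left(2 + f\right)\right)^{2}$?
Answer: $832772$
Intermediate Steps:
$k{\left(f,c \right)} = \left(2 + c + f\right)^{2}$
$M{\left(-425,-372 \right)} + k{\left(434,477 \right)} = \left(-425 - 372\right) + \left(2 + 477 + 434\right)^{2} = -797 + 913^{2} = -797 + 833569 = 832772$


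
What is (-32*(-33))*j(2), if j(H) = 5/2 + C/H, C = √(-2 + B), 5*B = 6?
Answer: 2640 + 1056*I*√5/5 ≈ 2640.0 + 472.26*I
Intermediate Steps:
B = 6/5 (B = (⅕)*6 = 6/5 ≈ 1.2000)
C = 2*I*√5/5 (C = √(-2 + 6/5) = √(-⅘) = 2*I*√5/5 ≈ 0.89443*I)
j(H) = 5/2 + 2*I*√5/(5*H) (j(H) = 5/2 + (2*I*√5/5)/H = 5*(½) + 2*I*√5/(5*H) = 5/2 + 2*I*√5/(5*H))
(-32*(-33))*j(2) = (-32*(-33))*((⅒)*(25*2 + 4*I*√5)/2) = 1056*((⅒)*(½)*(50 + 4*I*√5)) = 1056*(5/2 + I*√5/5) = 2640 + 1056*I*√5/5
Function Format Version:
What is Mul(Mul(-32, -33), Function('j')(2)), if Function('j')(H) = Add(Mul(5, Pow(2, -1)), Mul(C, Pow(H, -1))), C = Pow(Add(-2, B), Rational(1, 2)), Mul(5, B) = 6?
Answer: Add(2640, Mul(Rational(1056, 5), I, Pow(5, Rational(1, 2)))) ≈ Add(2640.0, Mul(472.26, I))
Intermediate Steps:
B = Rational(6, 5) (B = Mul(Rational(1, 5), 6) = Rational(6, 5) ≈ 1.2000)
C = Mul(Rational(2, 5), I, Pow(5, Rational(1, 2))) (C = Pow(Add(-2, Rational(6, 5)), Rational(1, 2)) = Pow(Rational(-4, 5), Rational(1, 2)) = Mul(Rational(2, 5), I, Pow(5, Rational(1, 2))) ≈ Mul(0.89443, I))
Function('j')(H) = Add(Rational(5, 2), Mul(Rational(2, 5), I, Pow(5, Rational(1, 2)), Pow(H, -1))) (Function('j')(H) = Add(Mul(5, Pow(2, -1)), Mul(Mul(Rational(2, 5), I, Pow(5, Rational(1, 2))), Pow(H, -1))) = Add(Mul(5, Rational(1, 2)), Mul(Rational(2, 5), I, Pow(5, Rational(1, 2)), Pow(H, -1))) = Add(Rational(5, 2), Mul(Rational(2, 5), I, Pow(5, Rational(1, 2)), Pow(H, -1))))
Mul(Mul(-32, -33), Function('j')(2)) = Mul(Mul(-32, -33), Mul(Rational(1, 10), Pow(2, -1), Add(Mul(25, 2), Mul(4, I, Pow(5, Rational(1, 2)))))) = Mul(1056, Mul(Rational(1, 10), Rational(1, 2), Add(50, Mul(4, I, Pow(5, Rational(1, 2)))))) = Mul(1056, Add(Rational(5, 2), Mul(Rational(1, 5), I, Pow(5, Rational(1, 2))))) = Add(2640, Mul(Rational(1056, 5), I, Pow(5, Rational(1, 2))))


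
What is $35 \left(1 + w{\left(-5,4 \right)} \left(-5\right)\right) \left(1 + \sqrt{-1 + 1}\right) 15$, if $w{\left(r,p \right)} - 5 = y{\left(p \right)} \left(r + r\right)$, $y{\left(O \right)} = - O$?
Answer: $-117600$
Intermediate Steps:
$w{\left(r,p \right)} = 5 - 2 p r$ ($w{\left(r,p \right)} = 5 + - p \left(r + r\right) = 5 + - p 2 r = 5 - 2 p r$)
$35 \left(1 + w{\left(-5,4 \right)} \left(-5\right)\right) \left(1 + \sqrt{-1 + 1}\right) 15 = 35 \left(1 + \left(5 - 8 \left(-5\right)\right) \left(-5\right)\right) \left(1 + \sqrt{-1 + 1}\right) 15 = 35 \left(1 + \left(5 + 40\right) \left(-5\right)\right) \left(1 + \sqrt{0}\right) 15 = 35 \left(1 + 45 \left(-5\right)\right) \left(1 + 0\right) 15 = 35 \left(1 - 225\right) 1 \cdot 15 = 35 \left(\left(-224\right) 1\right) 15 = 35 \left(-224\right) 15 = \left(-7840\right) 15 = -117600$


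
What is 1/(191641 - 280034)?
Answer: -1/88393 ≈ -1.1313e-5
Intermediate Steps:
1/(191641 - 280034) = 1/(-88393) = -1/88393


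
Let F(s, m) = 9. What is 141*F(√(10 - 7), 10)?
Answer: 1269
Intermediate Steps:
141*F(√(10 - 7), 10) = 141*9 = 1269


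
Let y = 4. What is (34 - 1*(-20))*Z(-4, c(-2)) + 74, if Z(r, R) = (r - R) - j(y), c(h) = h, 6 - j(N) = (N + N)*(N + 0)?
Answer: 1370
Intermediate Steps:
j(N) = 6 - 2*N**2 (j(N) = 6 - (N + N)*(N + 0) = 6 - 2*N*N = 6 - 2*N**2)
Z(r, R) = 26 + r - R (Z(r, R) = (r - R) - (6 - 2*4**2) = (r - R) - (6 - 2*16) = (r - R) - (6 - 32) = (r - R) - 1*(-26) = (r - R) + 26 = 26 + r - R)
(34 - 1*(-20))*Z(-4, c(-2)) + 74 = (34 - 1*(-20))*(26 - 4 - 1*(-2)) + 74 = (34 + 20)*(26 - 4 + 2) + 74 = 54*24 + 74 = 1296 + 74 = 1370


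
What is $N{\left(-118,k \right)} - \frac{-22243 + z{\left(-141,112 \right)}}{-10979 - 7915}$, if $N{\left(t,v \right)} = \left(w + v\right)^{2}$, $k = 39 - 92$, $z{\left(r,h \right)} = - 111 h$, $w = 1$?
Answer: $\frac{51054701}{18894} \approx 2702.2$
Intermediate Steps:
$k = -53$
$N{\left(t,v \right)} = \left(1 + v\right)^{2}$
$N{\left(-118,k \right)} - \frac{-22243 + z{\left(-141,112 \right)}}{-10979 - 7915} = \left(1 - 53\right)^{2} - \frac{-22243 - 12432}{-10979 - 7915} = \left(-52\right)^{2} - \frac{-22243 - 12432}{-18894} = 2704 - \left(-34675\right) \left(- \frac{1}{18894}\right) = 2704 - \frac{34675}{18894} = \frac{51054701}{18894}$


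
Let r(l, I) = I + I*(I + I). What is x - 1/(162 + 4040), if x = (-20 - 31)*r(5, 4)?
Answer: -7714873/4202 ≈ -1836.0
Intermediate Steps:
r(l, I) = I + 2*I² (r(l, I) = I + I*(2*I) = I + 2*I²)
x = -1836 (x = (-20 - 31)*(4*(1 + 2*4)) = -204*(1 + 8) = -204*9 = -51*36 = -1836)
x - 1/(162 + 4040) = -1836 - 1/(162 + 4040) = -1836 - 1/4202 = -7714873/4202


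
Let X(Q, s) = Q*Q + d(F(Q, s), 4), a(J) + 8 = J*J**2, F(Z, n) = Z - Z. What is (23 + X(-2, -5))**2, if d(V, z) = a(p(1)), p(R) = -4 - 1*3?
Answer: 104976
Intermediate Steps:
F(Z, n) = 0
p(R) = -7 (p(R) = -4 - 3 = -7)
a(J) = -8 + J**3 (a(J) = -8 + J*J**2 = -8 + J**3)
d(V, z) = -351 (d(V, z) = -8 + (-7)**3 = -8 - 343 = -351)
X(Q, s) = -351 + Q**2 (X(Q, s) = Q*Q - 351 = Q**2 - 351 = -351 + Q**2)
(23 + X(-2, -5))**2 = (23 + (-351 + (-2)**2))**2 = (23 + (-351 + 4))**2 = (23 - 347)**2 = (-324)**2 = 104976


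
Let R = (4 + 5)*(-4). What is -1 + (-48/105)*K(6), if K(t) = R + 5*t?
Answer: 61/35 ≈ 1.7429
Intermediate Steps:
R = -36 (R = 9*(-4) = -36)
K(t) = -36 + 5*t
-1 + (-48/105)*K(6) = -1 + (-48/105)*(-36 + 5*6) = -1 + (-48*1/105)*(-36 + 30) = -1 - 16/35*(-6) = -1 + 96/35 = 61/35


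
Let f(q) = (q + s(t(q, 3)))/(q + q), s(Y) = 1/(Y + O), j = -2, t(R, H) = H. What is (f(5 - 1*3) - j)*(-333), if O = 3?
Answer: -6771/8 ≈ -846.38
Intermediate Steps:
s(Y) = 1/(3 + Y) (s(Y) = 1/(Y + 3) = 1/(3 + Y))
f(q) = (1/6 + q)/(2*q) (f(q) = (q + 1/(3 + 3))/(q + q) = (q + 1/6)/((2*q)) = (q + 1/6)*(1/(2*q)) = (1/6 + q)*(1/(2*q)) = (1/6 + q)/(2*q))
(f(5 - 1*3) - j)*(-333) = ((1 + 6*(5 - 1*3))/(12*(5 - 1*3)) - 1*(-2))*(-333) = ((1 + 6*(5 - 3))/(12*(5 - 3)) + 2)*(-333) = ((1/12)*(1 + 6*2)/2 + 2)*(-333) = ((1/12)*(1/2)*(1 + 12) + 2)*(-333) = ((1/12)*(1/2)*13 + 2)*(-333) = (13/24 + 2)*(-333) = (61/24)*(-333) = -6771/8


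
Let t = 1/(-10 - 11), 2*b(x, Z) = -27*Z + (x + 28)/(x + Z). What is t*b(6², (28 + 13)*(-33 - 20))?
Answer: -17911409/12822 ≈ -1396.9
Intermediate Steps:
b(x, Z) = -27*Z/2 + (28 + x)/(2*(Z + x)) (b(x, Z) = (-27*Z + (x + 28)/(x + Z))/2 = (-27*Z + (28 + x)/(Z + x))/2 = -27*Z/2 + (28 + x)/(2*(Z + x)))
t = -1/21 (t = 1/(-21) = -1/21 ≈ -0.047619)
t*b(6², (28 + 13)*(-33 - 20)) = -(28 + 6² - 27*(-33 - 20)²*(28 + 13)² - 27*(28 + 13)*(-33 - 20)*6²)/(42*((28 + 13)*(-33 - 20) + 6²)) = -(28 + 36 - 27*(41*(-53))² - 27*41*(-53)*36)/(42*(41*(-53) + 36)) = -(28 + 36 - 27*(-2173)² - 27*(-2173)*36)/(42*(-2173 + 36)) = -(28 + 36 - 27*4721929 + 2112156)/(42*(-2137)) = -(-1)*(28 + 36 - 127492083 + 2112156)/(42*2137) = -(-1)*(-125379863)/(42*2137) = -1/21*125379863/4274 = -17911409/12822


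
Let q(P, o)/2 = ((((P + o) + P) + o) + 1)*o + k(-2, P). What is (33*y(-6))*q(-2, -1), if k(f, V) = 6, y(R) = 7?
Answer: 5082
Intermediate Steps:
q(P, o) = 12 + 2*o*(1 + 2*P + 2*o) (q(P, o) = 2*(((((P + o) + P) + o) + 1)*o + 6) = 2*((((o + 2*P) + o) + 1)*o + 6) = 2*(((2*P + 2*o) + 1)*o + 6) = 2*((1 + 2*P + 2*o)*o + 6) = 2*(o*(1 + 2*P + 2*o) + 6) = 2*(6 + o*(1 + 2*P + 2*o)) = 12 + 2*o*(1 + 2*P + 2*o))
(33*y(-6))*q(-2, -1) = (33*7)*(12 + 2*(-1) + 4*(-1)² + 4*(-2)*(-1)) = 231*(12 - 2 + 4*1 + 8) = 231*(12 - 2 + 4 + 8) = 231*22 = 5082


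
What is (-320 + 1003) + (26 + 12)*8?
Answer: 987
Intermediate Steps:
(-320 + 1003) + (26 + 12)*8 = 683 + 38*8 = 683 + 304 = 987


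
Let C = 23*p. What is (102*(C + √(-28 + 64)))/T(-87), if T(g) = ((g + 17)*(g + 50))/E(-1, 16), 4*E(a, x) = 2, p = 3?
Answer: 765/518 ≈ 1.4768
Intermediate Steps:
E(a, x) = ½ (E(a, x) = (¼)*2 = ½)
C = 69 (C = 23*3 = 69)
T(g) = 2*(17 + g)*(50 + g) (T(g) = ((g + 17)*(g + 50))/(½) = ((17 + g)*(50 + g))*2 = 2*(17 + g)*(50 + g))
(102*(C + √(-28 + 64)))/T(-87) = (102*(69 + √(-28 + 64)))/(1700 + 2*(-87)² + 134*(-87)) = (102*(69 + √36))/(1700 + 2*7569 - 11658) = (102*(69 + 6))/(1700 + 15138 - 11658) = (102*75)/5180 = 7650*(1/5180) = 765/518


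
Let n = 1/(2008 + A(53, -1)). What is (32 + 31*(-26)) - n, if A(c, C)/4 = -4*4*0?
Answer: -1554193/2008 ≈ -774.00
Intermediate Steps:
A(c, C) = 0 (A(c, C) = 4*(-4*4*0) = 4*(-16*0) = 4*0 = 0)
n = 1/2008 (n = 1/(2008 + 0) = 1/2008 ≈ 0.00049801)
(32 + 31*(-26)) - n = (32 + 31*(-26)) - 1*1/2008 = (32 - 806) - 1/2008 = -774 - 1/2008 = -1554193/2008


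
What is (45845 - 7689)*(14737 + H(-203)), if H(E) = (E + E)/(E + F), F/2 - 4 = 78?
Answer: 21945385244/39 ≈ 5.6270e+8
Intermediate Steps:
F = 164 (F = 8 + 2*78 = 8 + 156 = 164)
H(E) = 2*E/(164 + E) (H(E) = (E + E)/(E + 164) = (2*E)/(164 + E) = 2*E/(164 + E))
(45845 - 7689)*(14737 + H(-203)) = (45845 - 7689)*(14737 + 2*(-203)/(164 - 203)) = 38156*(14737 + 2*(-203)/(-39)) = 38156*(14737 + 2*(-203)*(-1/39)) = 38156*(14737 + 406/39) = 38156*(575149/39) = 21945385244/39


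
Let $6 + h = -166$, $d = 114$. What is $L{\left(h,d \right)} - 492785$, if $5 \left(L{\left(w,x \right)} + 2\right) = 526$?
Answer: $- \frac{2463409}{5} \approx -4.9268 \cdot 10^{5}$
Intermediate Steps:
$h = -172$ ($h = -6 - 166 = -172$)
$L{\left(w,x \right)} = \frac{516}{5}$ ($L{\left(w,x \right)} = -2 + \frac{1}{5} \cdot 526 = -2 + \frac{526}{5} = \frac{516}{5}$)
$L{\left(h,d \right)} - 492785 = \frac{516}{5} - 492785 = - \frac{2463409}{5}$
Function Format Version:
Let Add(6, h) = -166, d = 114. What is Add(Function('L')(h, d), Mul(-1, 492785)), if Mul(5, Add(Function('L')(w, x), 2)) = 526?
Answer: Rational(-2463409, 5) ≈ -4.9268e+5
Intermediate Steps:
h = -172 (h = Add(-6, -166) = -172)
Function('L')(w, x) = Rational(516, 5) (Function('L')(w, x) = Add(-2, Mul(Rational(1, 5), 526)) = Add(-2, Rational(526, 5)) = Rational(516, 5))
Add(Function('L')(h, d), Mul(-1, 492785)) = Add(Rational(516, 5), Mul(-1, 492785)) = Add(Rational(516, 5), -492785) = Rational(-2463409, 5)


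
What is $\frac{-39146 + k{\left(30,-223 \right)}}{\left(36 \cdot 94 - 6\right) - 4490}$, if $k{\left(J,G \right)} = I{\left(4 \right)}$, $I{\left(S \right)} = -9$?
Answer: $\frac{39155}{1112} \approx 35.211$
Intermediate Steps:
$k{\left(J,G \right)} = -9$
$\frac{-39146 + k{\left(30,-223 \right)}}{\left(36 \cdot 94 - 6\right) - 4490} = \frac{-39146 - 9}{\left(36 \cdot 94 - 6\right) - 4490} = - \frac{39155}{\left(3384 - 6\right) - 4490} = - \frac{39155}{3378 - 4490} = - \frac{39155}{-1112} = \left(-39155\right) \left(- \frac{1}{1112}\right) = \frac{39155}{1112}$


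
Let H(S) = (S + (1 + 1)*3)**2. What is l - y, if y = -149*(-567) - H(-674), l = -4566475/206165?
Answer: 14914753358/41233 ≈ 3.6172e+5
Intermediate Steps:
H(S) = (6 + S)**2 (H(S) = (S + 2*3)**2 = (S + 6)**2 = (6 + S)**2)
l = -913295/41233 (l = -4566475*1/206165 = -913295/41233 ≈ -22.150)
y = -361741 (y = -149*(-567) - (6 - 674)**2 = 84483 - 1*(-668)**2 = 84483 - 1*446224 = 84483 - 446224 = -361741)
l - y = -913295/41233 - 1*(-361741) = -913295/41233 + 361741 = 14914753358/41233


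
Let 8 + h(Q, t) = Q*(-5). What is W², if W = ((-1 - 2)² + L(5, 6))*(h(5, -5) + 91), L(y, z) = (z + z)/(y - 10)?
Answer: 3663396/25 ≈ 1.4654e+5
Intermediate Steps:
h(Q, t) = -8 - 5*Q (h(Q, t) = -8 + Q*(-5) = -8 - 5*Q)
L(y, z) = 2*z/(-10 + y) (L(y, z) = (2*z)/(-10 + y) = 2*z/(-10 + y))
W = 1914/5 (W = ((-1 - 2)² + 2*6/(-10 + 5))*((-8 - 5*5) + 91) = ((-3)² + 2*6/(-5))*((-8 - 25) + 91) = (9 + 2*6*(-⅕))*(-33 + 91) = (9 - 12/5)*58 = (33/5)*58 = 1914/5 ≈ 382.80)
W² = (1914/5)² = 3663396/25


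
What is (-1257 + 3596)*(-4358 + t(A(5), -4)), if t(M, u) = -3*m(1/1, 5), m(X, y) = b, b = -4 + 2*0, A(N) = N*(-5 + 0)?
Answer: -10165294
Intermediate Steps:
A(N) = -5*N (A(N) = N*(-5) = -5*N)
b = -4 (b = -4 + 0 = -4)
m(X, y) = -4
t(M, u) = 12 (t(M, u) = -3*(-4) = 12)
(-1257 + 3596)*(-4358 + t(A(5), -4)) = (-1257 + 3596)*(-4358 + 12) = 2339*(-4346) = -10165294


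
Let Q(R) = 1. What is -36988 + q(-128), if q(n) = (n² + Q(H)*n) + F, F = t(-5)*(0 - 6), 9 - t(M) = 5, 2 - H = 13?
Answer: -20756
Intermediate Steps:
H = -11 (H = 2 - 1*13 = 2 - 13 = -11)
t(M) = 4 (t(M) = 9 - 1*5 = 9 - 5 = 4)
F = -24 (F = 4*(0 - 6) = 4*(-6) = -24)
q(n) = -24 + n + n² (q(n) = (n² + 1*n) - 24 = (n² + n) - 24 = (n + n²) - 24 = -24 + n + n²)
-36988 + q(-128) = -36988 + (-24 - 128 + (-128)²) = -36988 + (-24 - 128 + 16384) = -36988 + 16232 = -20756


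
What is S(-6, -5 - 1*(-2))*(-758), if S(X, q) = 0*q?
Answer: 0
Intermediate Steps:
S(X, q) = 0
S(-6, -5 - 1*(-2))*(-758) = 0*(-758) = 0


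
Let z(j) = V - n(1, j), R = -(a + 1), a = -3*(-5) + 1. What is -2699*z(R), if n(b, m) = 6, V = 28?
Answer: -59378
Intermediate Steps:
a = 16 (a = 15 + 1 = 16)
R = -17 (R = -(16 + 1) = -1*17 = -17)
z(j) = 22 (z(j) = 28 - 1*6 = 28 - 6 = 22)
-2699*z(R) = -2699*22 = -59378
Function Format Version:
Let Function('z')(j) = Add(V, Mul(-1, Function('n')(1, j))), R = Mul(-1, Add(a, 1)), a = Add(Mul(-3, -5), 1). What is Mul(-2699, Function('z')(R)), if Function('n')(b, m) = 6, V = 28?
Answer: -59378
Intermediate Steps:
a = 16 (a = Add(15, 1) = 16)
R = -17 (R = Mul(-1, Add(16, 1)) = Mul(-1, 17) = -17)
Function('z')(j) = 22 (Function('z')(j) = Add(28, Mul(-1, 6)) = Add(28, -6) = 22)
Mul(-2699, Function('z')(R)) = Mul(-2699, 22) = -59378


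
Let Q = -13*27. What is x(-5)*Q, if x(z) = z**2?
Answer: -8775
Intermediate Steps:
Q = -351
x(-5)*Q = (-5)**2*(-351) = 25*(-351) = -8775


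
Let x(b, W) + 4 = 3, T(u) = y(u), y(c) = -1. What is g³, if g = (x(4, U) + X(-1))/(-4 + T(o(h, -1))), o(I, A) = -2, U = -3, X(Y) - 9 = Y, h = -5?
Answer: -343/125 ≈ -2.7440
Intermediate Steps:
X(Y) = 9 + Y
T(u) = -1
x(b, W) = -1 (x(b, W) = -4 + 3 = -1)
g = -7/5 (g = (-1 + (9 - 1))/(-4 - 1) = (-1 + 8)/(-5) = 7*(-⅕) = -7/5 ≈ -1.4000)
g³ = (-7/5)³ = -343/125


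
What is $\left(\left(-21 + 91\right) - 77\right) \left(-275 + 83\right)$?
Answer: $1344$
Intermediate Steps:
$\left(\left(-21 + 91\right) - 77\right) \left(-275 + 83\right) = \left(70 - 77\right) \left(-192\right) = \left(-7\right) \left(-192\right) = 1344$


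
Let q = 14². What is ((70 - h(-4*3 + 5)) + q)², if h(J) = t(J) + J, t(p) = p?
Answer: 78400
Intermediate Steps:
h(J) = 2*J (h(J) = J + J = 2*J)
q = 196
((70 - h(-4*3 + 5)) + q)² = ((70 - 2*(-4*3 + 5)) + 196)² = ((70 - 2*(-12 + 5)) + 196)² = ((70 - 2*(-7)) + 196)² = ((70 - 1*(-14)) + 196)² = ((70 + 14) + 196)² = (84 + 196)² = 280² = 78400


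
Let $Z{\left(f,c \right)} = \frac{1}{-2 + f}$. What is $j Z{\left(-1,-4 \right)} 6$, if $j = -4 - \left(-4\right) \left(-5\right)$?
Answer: $48$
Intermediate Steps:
$j = -24$ ($j = -4 - 20 = -24$)
$j Z{\left(-1,-4 \right)} 6 = - \frac{24}{-2 - 1} \cdot 6 = - \frac{24}{-3} \cdot 6 = \left(-24\right) \left(- \frac{1}{3}\right) 6 = 8 \cdot 6 = 48$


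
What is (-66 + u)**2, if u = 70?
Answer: 16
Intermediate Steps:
(-66 + u)**2 = (-66 + 70)**2 = 4**2 = 16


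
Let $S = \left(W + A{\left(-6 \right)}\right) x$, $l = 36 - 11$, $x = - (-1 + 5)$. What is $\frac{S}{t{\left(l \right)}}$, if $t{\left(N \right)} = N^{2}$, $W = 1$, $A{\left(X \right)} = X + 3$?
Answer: $\frac{8}{625} \approx 0.0128$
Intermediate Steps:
$A{\left(X \right)} = 3 + X$
$x = -4$ ($x = \left(-1\right) 4 = -4$)
$l = 25$
$S = 8$ ($S = \left(1 + \left(3 - 6\right)\right) \left(-4\right) = \left(1 - 3\right) \left(-4\right) = \left(-2\right) \left(-4\right) = 8$)
$\frac{S}{t{\left(l \right)}} = \frac{8}{25^{2}} = \frac{8}{625}$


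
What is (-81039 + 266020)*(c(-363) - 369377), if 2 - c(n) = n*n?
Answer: -92702118264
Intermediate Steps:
c(n) = 2 - n**2 (c(n) = 2 - n*n = 2 - n**2)
(-81039 + 266020)*(c(-363) - 369377) = (-81039 + 266020)*((2 - 1*(-363)**2) - 369377) = 184981*((2 - 1*131769) - 369377) = 184981*((2 - 131769) - 369377) = 184981*(-131767 - 369377) = 184981*(-501144) = -92702118264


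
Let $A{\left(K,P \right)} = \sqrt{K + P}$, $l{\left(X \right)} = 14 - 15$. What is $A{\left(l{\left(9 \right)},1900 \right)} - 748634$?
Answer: $-748634 + 3 \sqrt{211} \approx -7.4859 \cdot 10^{5}$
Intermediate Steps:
$l{\left(X \right)} = -1$ ($l{\left(X \right)} = 14 - 15 = -1$)
$A{\left(l{\left(9 \right)},1900 \right)} - 748634 = \sqrt{-1 + 1900} - 748634 = \sqrt{1899} - 748634 = 3 \sqrt{211} - 748634 = -748634 + 3 \sqrt{211}$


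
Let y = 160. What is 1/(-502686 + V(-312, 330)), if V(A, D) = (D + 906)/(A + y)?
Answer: -38/19102377 ≈ -1.9893e-6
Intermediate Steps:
V(A, D) = (906 + D)/(160 + A) (V(A, D) = (D + 906)/(A + 160) = (906 + D)/(160 + A))
1/(-502686 + V(-312, 330)) = 1/(-502686 + (906 + 330)/(160 - 312)) = 1/(-502686 + 1236/(-152)) = 1/(-502686 - 1/152*1236) = 1/(-502686 - 309/38) = 1/(-19102377/38) = -38/19102377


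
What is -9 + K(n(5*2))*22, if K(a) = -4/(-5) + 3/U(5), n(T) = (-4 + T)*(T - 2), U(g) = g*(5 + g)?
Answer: 248/25 ≈ 9.9200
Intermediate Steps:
n(T) = (-4 + T)*(-2 + T)
K(a) = 43/50 (K(a) = -4/(-5) + 3/((5*(5 + 5))) = -4*(-⅕) + 3/((5*10)) = ⅘ + 3/50 = 43/50)
-9 + K(n(5*2))*22 = -9 + (43/50)*22 = -9 + 473/25 = 248/25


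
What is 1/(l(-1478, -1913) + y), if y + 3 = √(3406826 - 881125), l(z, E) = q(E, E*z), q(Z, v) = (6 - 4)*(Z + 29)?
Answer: -3771/11694740 - √2525701/11694740 ≈ -0.00045835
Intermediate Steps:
q(Z, v) = 58 + 2*Z (q(Z, v) = 2*(29 + Z) = 58 + 2*Z)
l(z, E) = 58 + 2*E
y = -3 + √2525701 (y = -3 + √(3406826 - 881125) = -3 + √2525701 ≈ 1586.2)
1/(l(-1478, -1913) + y) = 1/((58 + 2*(-1913)) + (-3 + √2525701)) = 1/((58 - 3826) + (-3 + √2525701)) = 1/(-3768 + (-3 + √2525701)) = 1/(-3771 + √2525701)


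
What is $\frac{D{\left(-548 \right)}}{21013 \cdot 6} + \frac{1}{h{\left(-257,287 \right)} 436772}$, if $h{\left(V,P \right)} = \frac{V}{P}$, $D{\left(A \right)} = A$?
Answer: $- \frac{4396386127}{1010879031108} \approx -0.0043491$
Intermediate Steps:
$\frac{D{\left(-548 \right)}}{21013 \cdot 6} + \frac{1}{h{\left(-257,287 \right)} 436772} = - \frac{548}{21013 \cdot 6} + \frac{1}{- \frac{257}{287} \cdot 436772} = - \frac{548}{126078} + \frac{1}{\left(-257\right) \frac{1}{287}} \cdot \frac{1}{436772} = \left(-548\right) \frac{1}{126078} + \frac{1}{- \frac{257}{287}} \cdot \frac{1}{436772} = - \frac{274}{63039} - \frac{41}{16035772} = - \frac{4396386127}{1010879031108}$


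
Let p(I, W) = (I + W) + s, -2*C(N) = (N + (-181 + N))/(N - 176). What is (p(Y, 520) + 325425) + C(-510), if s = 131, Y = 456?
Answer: 448000703/1372 ≈ 3.2653e+5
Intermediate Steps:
C(N) = -(-181 + 2*N)/(2*(-176 + N)) (C(N) = -(N + (-181 + N))/(2*(N - 176)) = -(-181 + 2*N)/(2*(-176 + N)))
p(I, W) = 131 + I + W (p(I, W) = (I + W) + 131 = 131 + I + W)
(p(Y, 520) + 325425) + C(-510) = ((131 + 456 + 520) + 325425) + (181/2 - 1*(-510))/(-176 - 510) = (1107 + 325425) + (181/2 + 510)/(-686) = 326532 - 1/686*1201/2 = 326532 - 1201/1372 = 448000703/1372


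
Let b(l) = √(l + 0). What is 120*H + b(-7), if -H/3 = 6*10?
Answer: -21600 + I*√7 ≈ -21600.0 + 2.6458*I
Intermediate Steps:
H = -180 (H = -18*10 = -3*60 = -180)
b(l) = √l
120*H + b(-7) = 120*(-180) + √(-7) = -21600 + I*√7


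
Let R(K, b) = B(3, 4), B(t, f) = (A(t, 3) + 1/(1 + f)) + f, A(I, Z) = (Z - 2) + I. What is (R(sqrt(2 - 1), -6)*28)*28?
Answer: 32144/5 ≈ 6428.8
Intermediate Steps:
A(I, Z) = -2 + I + Z (A(I, Z) = (-2 + Z) + I = -2 + I + Z)
B(t, f) = 1 + f + t + 1/(1 + f) (B(t, f) = ((-2 + t + 3) + 1/(1 + f)) + f = ((1 + t) + 1/(1 + f)) + f = (1 + t + 1/(1 + f)) + f = 1 + f + t + 1/(1 + f))
R(K, b) = 41/5 (R(K, b) = (2 + 4 + 3 + 4**2 + 4*(1 + 3))/(1 + 4) = (2 + 4 + 3 + 16 + 4*4)/5 = (2 + 4 + 3 + 16 + 16)/5 = (1/5)*41 = 41/5)
(R(sqrt(2 - 1), -6)*28)*28 = ((41/5)*28)*28 = (1148/5)*28 = 32144/5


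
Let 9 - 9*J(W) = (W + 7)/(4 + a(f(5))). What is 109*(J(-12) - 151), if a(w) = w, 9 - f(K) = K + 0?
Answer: -1176655/72 ≈ -16342.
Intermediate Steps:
f(K) = 9 - K (f(K) = 9 - (K + 0) = 9 - K)
J(W) = 65/72 - W/72 (J(W) = 1 - (W + 7)/(9*(4 + (9 - 1*5))) = 1 - (7 + W)/(9*(4 + (9 - 5))) = 1 - (7 + W)/(9*(4 + 4)) = 1 - (7 + W)/(9*8) = 1 - (7/8 + W/8)/9 = 1 + (-7/72 - W/72) = 65/72 - W/72)
109*(J(-12) - 151) = 109*((65/72 - 1/72*(-12)) - 151) = 109*((65/72 + ⅙) - 151) = 109*(77/72 - 151) = 109*(-10795/72) = -1176655/72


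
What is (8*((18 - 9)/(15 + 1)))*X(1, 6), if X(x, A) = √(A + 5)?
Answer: 9*√11/2 ≈ 14.925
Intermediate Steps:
X(x, A) = √(5 + A)
(8*((18 - 9)/(15 + 1)))*X(1, 6) = (8*((18 - 9)/(15 + 1)))*√(5 + 6) = (8*(9/16))*√11 = 9*√11/2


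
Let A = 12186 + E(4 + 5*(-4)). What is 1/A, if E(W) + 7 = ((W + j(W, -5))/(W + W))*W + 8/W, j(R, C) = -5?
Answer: 1/12168 ≈ 8.2183e-5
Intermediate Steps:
E(W) = -19/2 + W/2 + 8/W (E(W) = -7 + (((W - 5)/(W + W))*W + 8/W) = -7 + (((-5 + W)/((2*W)))*W + 8/W) = -7 + (((-5 + W)*(1/(2*W)))*W + 8/W) = -7 + (((-5 + W)/(2*W))*W + 8/W) = -7 + ((-5/2 + W/2) + 8/W) = -7 + (-5/2 + W/2 + 8/W) = -19/2 + W/2 + 8/W)
A = 12168 (A = 12186 + (16 - (4 + 5*(-4))*(19 - (4 + 5*(-4))))/(2*(4 + 5*(-4))) = 12186 + (16 - (4 - 20)*(19 - (4 - 20)))/(2*(4 - 20)) = 12186 + (1/2)*(16 - 1*(-16)*(19 - 1*(-16)))/(-16) = 12186 + (1/2)*(-1/16)*(16 - 1*(-16)*(19 + 16)) = 12186 + (1/2)*(-1/16)*(16 - 1*(-16)*35) = 12186 + (1/2)*(-1/16)*(16 + 560) = 12186 + (1/2)*(-1/16)*576 = 12186 - 18 = 12168)
1/A = 1/12168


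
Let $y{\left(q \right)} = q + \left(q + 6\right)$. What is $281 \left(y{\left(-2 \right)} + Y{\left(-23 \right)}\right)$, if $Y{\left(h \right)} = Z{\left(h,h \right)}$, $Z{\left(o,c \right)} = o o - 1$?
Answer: $148930$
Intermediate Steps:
$Z{\left(o,c \right)} = -1 + o^{2}$ ($Z{\left(o,c \right)} = o^{2} - 1 = -1 + o^{2}$)
$Y{\left(h \right)} = -1 + h^{2}$
$y{\left(q \right)} = 6 + 2 q$ ($y{\left(q \right)} = q + \left(6 + q\right) = 6 + 2 q$)
$281 \left(y{\left(-2 \right)} + Y{\left(-23 \right)}\right) = 281 \left(\left(6 + 2 \left(-2\right)\right) - \left(1 - \left(-23\right)^{2}\right)\right) = 281 \left(\left(6 - 4\right) + \left(-1 + 529\right)\right) = 281 \left(2 + 528\right) = 281 \cdot 530 = 148930$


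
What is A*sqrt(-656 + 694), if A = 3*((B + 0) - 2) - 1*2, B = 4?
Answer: 4*sqrt(38) ≈ 24.658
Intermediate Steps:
A = 4 (A = 3*((4 + 0) - 2) - 1*2 = 3*(4 - 2) - 2 = 3*2 - 2 = 6 - 2 = 4)
A*sqrt(-656 + 694) = 4*sqrt(-656 + 694) = 4*sqrt(38)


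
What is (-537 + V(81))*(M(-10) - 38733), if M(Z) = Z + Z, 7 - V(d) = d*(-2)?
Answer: 14261104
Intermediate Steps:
V(d) = 7 + 2*d (V(d) = 7 - d*(-2) = 7 - (-2)*d = 7 + 2*d)
M(Z) = 2*Z
(-537 + V(81))*(M(-10) - 38733) = (-537 + (7 + 2*81))*(2*(-10) - 38733) = (-537 + (7 + 162))*(-20 - 38733) = (-537 + 169)*(-38753) = -368*(-38753) = 14261104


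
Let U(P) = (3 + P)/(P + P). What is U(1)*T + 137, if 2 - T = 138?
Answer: -135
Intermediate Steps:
T = -136 (T = 2 - 1*138 = 2 - 138 = -136)
U(P) = (3 + P)/(2*P) (U(P) = (3 + P)/((2*P)) = (3 + P)*(1/(2*P)) = (3 + P)/(2*P))
U(1)*T + 137 = ((½)*(3 + 1)/1)*(-136) + 137 = ((½)*1*4)*(-136) + 137 = 2*(-136) + 137 = -272 + 137 = -135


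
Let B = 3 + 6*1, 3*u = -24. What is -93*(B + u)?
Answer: -93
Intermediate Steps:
u = -8 (u = (⅓)*(-24) = -8)
B = 9 (B = 3 + 6 = 9)
-93*(B + u) = -93*(9 - 8) = -93*1 = -93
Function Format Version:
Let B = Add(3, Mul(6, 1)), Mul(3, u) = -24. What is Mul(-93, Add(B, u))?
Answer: -93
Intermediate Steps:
u = -8 (u = Mul(Rational(1, 3), -24) = -8)
B = 9 (B = Add(3, 6) = 9)
Mul(-93, Add(B, u)) = Mul(-93, Add(9, -8)) = Mul(-93, 1) = -93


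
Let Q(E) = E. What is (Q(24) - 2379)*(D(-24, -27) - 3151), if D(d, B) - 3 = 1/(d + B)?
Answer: 126030965/17 ≈ 7.4136e+6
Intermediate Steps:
D(d, B) = 3 + 1/(B + d) (D(d, B) = 3 + 1/(d + B) = 3 + 1/(B + d))
(Q(24) - 2379)*(D(-24, -27) - 3151) = (24 - 2379)*((1 + 3*(-27) + 3*(-24))/(-27 - 24) - 3151) = -2355*((1 - 81 - 72)/(-51) - 3151) = -2355*(-1/51*(-152) - 3151) = -2355*(152/51 - 3151) = -2355*(-160549/51) = 126030965/17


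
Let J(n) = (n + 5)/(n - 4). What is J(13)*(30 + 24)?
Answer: 108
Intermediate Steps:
J(n) = (5 + n)/(-4 + n)
J(13)*(30 + 24) = ((5 + 13)/(-4 + 13))*(30 + 24) = (18/9)*54 = ((1/9)*18)*54 = 2*54 = 108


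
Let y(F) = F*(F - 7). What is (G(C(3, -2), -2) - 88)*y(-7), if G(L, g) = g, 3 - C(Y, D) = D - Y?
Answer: -8820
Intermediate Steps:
C(Y, D) = 3 + Y - D (C(Y, D) = 3 - (D - Y) = 3 + (Y - D) = 3 + Y - D)
y(F) = F*(-7 + F)
(G(C(3, -2), -2) - 88)*y(-7) = (-2 - 88)*(-7*(-7 - 7)) = -(-630)*(-14) = -90*98 = -8820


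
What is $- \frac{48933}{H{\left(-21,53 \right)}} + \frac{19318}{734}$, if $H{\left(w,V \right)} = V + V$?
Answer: $- \frac{16934557}{38902} \approx -435.31$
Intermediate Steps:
$H{\left(w,V \right)} = 2 V$
$- \frac{48933}{H{\left(-21,53 \right)}} + \frac{19318}{734} = - \frac{48933}{2 \cdot 53} + \frac{19318}{734} = - \frac{48933}{106} + 19318 \cdot \frac{1}{734} = \left(-48933\right) \frac{1}{106} + \frac{9659}{367} = - \frac{48933}{106} + \frac{9659}{367} = - \frac{16934557}{38902}$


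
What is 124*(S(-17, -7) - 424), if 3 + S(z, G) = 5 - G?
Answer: -51460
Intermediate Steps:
S(z, G) = 2 - G (S(z, G) = -3 + (5 - G) = 2 - G)
124*(S(-17, -7) - 424) = 124*((2 - 1*(-7)) - 424) = 124*((2 + 7) - 424) = 124*(9 - 424) = 124*(-415) = -51460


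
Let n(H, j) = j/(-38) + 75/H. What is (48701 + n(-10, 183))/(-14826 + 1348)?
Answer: -925085/256082 ≈ -3.6125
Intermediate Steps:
n(H, j) = 75/H - j/38 (n(H, j) = j*(-1/38) + 75/H = -j/38 + 75/H = 75/H - j/38)
(48701 + n(-10, 183))/(-14826 + 1348) = (48701 + (75/(-10) - 1/38*183))/(-14826 + 1348) = (48701 + (75*(-⅒) - 183/38))/(-13478) = (48701 + (-15/2 - 183/38))*(-1/13478) = (48701 - 234/19)*(-1/13478) = (925085/19)*(-1/13478) = -925085/256082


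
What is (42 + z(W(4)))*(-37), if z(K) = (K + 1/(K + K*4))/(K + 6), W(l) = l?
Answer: -313797/200 ≈ -1569.0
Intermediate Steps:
z(K) = (K + 1/(5*K))/(6 + K) (z(K) = (K + 1/(K + 4*K))/(6 + K) = (K + 1/(5*K))/(6 + K))
(42 + z(W(4)))*(-37) = (42 + (⅕ + 4²)/(4*(6 + 4)))*(-37) = (42 + (¼)*(⅕ + 16)/10)*(-37) = (42 + (¼)*(⅒)*(81/5))*(-37) = (42 + 81/200)*(-37) = (8481/200)*(-37) = -313797/200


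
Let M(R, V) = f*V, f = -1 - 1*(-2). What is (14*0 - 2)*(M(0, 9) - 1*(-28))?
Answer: -74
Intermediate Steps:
f = 1 (f = -1 + 2 = 1)
M(R, V) = V (M(R, V) = 1*V = V)
(14*0 - 2)*(M(0, 9) - 1*(-28)) = (14*0 - 2)*(9 - 1*(-28)) = (0 - 2)*(9 + 28) = -2*37 = -74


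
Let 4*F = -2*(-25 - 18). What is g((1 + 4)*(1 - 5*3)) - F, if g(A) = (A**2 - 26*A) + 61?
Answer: 13519/2 ≈ 6759.5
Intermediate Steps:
F = 43/2 (F = (-2*(-25 - 18))/4 = (-2*(-43))/4 = (1/4)*86 = 43/2 ≈ 21.500)
g(A) = 61 + A**2 - 26*A
g((1 + 4)*(1 - 5*3)) - F = (61 + ((1 + 4)*(1 - 5*3))**2 - 26*(1 + 4)*(1 - 5*3)) - 1*43/2 = (61 + (5*(1 - 15))**2 - 130*(1 - 15)) - 43/2 = (61 + (5*(-14))**2 - 130*(-14)) - 43/2 = (61 + (-70)**2 - 26*(-70)) - 43/2 = (61 + 4900 + 1820) - 43/2 = 6781 - 43/2 = 13519/2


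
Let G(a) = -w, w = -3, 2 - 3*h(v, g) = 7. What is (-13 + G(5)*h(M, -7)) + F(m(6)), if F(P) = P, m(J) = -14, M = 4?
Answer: -32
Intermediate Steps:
h(v, g) = -5/3 (h(v, g) = ⅔ - ⅓*7 = ⅔ - 7/3 = -5/3)
G(a) = 3 (G(a) = -1*(-3) = 3)
(-13 + G(5)*h(M, -7)) + F(m(6)) = (-13 + 3*(-5/3)) - 14 = (-13 - 5) - 14 = -18 - 14 = -32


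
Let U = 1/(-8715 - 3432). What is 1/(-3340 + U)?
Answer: -12147/40570981 ≈ -0.00029940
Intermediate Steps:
U = -1/12147 (U = 1/(-12147) = -1/12147 ≈ -8.2325e-5)
1/(-3340 + U) = 1/(-3340 - 1/12147) = 1/(-40570981/12147) = -12147/40570981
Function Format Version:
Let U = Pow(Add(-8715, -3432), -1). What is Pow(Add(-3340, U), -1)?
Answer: Rational(-12147, 40570981) ≈ -0.00029940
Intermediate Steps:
U = Rational(-1, 12147) (U = Pow(-12147, -1) = Rational(-1, 12147) ≈ -8.2325e-5)
Pow(Add(-3340, U), -1) = Pow(Add(-3340, Rational(-1, 12147)), -1) = Pow(Rational(-40570981, 12147), -1) = Rational(-12147, 40570981)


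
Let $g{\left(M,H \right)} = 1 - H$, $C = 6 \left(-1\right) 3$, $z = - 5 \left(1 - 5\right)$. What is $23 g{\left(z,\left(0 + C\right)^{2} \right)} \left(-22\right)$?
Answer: $163438$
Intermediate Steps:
$z = 20$ ($z = \left(-5\right) \left(-4\right) = 20$)
$C = -18$ ($C = \left(-6\right) 3 = -18$)
$23 g{\left(z,\left(0 + C\right)^{2} \right)} \left(-22\right) = 23 \left(1 - \left(0 - 18\right)^{2}\right) \left(-22\right) = 23 \left(1 - \left(-18\right)^{2}\right) \left(-22\right) = 23 \left(1 - 324\right) \left(-22\right) = 23 \left(-323\right) \left(-22\right) = \left(-7429\right) \left(-22\right) = 163438$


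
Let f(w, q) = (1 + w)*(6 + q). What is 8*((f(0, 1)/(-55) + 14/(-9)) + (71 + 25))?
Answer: 373496/495 ≈ 754.54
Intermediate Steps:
8*((f(0, 1)/(-55) + 14/(-9)) + (71 + 25)) = 8*(((6 + 1 + 6*0 + 1*0)/(-55) + 14/(-9)) + (71 + 25)) = 8*(((6 + 1 + 0 + 0)*(-1/55) + 14*(-⅑)) + 96) = 8*((7*(-1/55) - 14/9) + 96) = 8*((-7/55 - 14/9) + 96) = 8*(-833/495 + 96) = 8*(46687/495) = 373496/495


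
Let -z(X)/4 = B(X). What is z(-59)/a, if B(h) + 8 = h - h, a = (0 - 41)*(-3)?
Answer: 32/123 ≈ 0.26016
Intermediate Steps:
a = 123 (a = -41*(-3) = 123)
B(h) = -8 (B(h) = -8 + (h - h) = -8 + 0 = -8)
z(X) = 32 (z(X) = -4*(-8) = 32)
z(-59)/a = 32/123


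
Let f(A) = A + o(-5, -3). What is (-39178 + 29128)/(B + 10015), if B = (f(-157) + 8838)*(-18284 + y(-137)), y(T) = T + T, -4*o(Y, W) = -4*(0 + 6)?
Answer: 10050/161203331 ≈ 6.2344e-5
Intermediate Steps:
o(Y, W) = 6 (o(Y, W) = -(-1)*(0 + 6) = -(-1)*6 = -1/4*(-24) = 6)
y(T) = 2*T
f(A) = 6 + A (f(A) = A + 6 = 6 + A)
B = -161213346 (B = ((6 - 157) + 8838)*(-18284 + 2*(-137)) = (-151 + 8838)*(-18284 - 274) = 8687*(-18558) = -161213346)
(-39178 + 29128)/(B + 10015) = (-39178 + 29128)/(-161213346 + 10015) = -10050/(-161203331) = -10050*(-1/161203331) = 10050/161203331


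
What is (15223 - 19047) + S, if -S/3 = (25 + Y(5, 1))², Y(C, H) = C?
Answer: -6524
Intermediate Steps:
S = -2700 (S = -3*(25 + 5)² = -3*30² = -3*900 = -2700)
(15223 - 19047) + S = (15223 - 19047) - 2700 = -3824 - 2700 = -6524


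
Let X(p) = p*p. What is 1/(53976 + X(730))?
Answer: 1/586876 ≈ 1.7039e-6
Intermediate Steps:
X(p) = p²
1/(53976 + X(730)) = 1/(53976 + 730²) = 1/(53976 + 532900) = 1/586876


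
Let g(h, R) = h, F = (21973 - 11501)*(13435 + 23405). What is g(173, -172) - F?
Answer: -385788307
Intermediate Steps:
F = 385788480 (F = 10472*36840 = 385788480)
g(173, -172) - F = 173 - 1*385788480 = 173 - 385788480 = -385788307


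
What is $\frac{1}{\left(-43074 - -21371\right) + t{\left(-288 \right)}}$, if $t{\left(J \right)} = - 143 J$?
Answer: $\frac{1}{19481} \approx 5.1332 \cdot 10^{-5}$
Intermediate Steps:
$\frac{1}{\left(-43074 - -21371\right) + t{\left(-288 \right)}} = \frac{1}{\left(-43074 - -21371\right) - -41184} = \frac{1}{\left(-43074 + 21371\right) + 41184} = \frac{1}{-21703 + 41184} = \frac{1}{19481}$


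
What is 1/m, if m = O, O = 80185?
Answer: 1/80185 ≈ 1.2471e-5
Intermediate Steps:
m = 80185
1/m = 1/80185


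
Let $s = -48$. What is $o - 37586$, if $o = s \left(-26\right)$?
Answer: $-36338$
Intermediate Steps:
$o = 1248$ ($o = \left(-48\right) \left(-26\right) = 1248$)
$o - 37586 = 1248 - 37586 = -36338$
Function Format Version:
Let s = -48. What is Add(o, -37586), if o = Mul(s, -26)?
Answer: -36338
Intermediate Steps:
o = 1248 (o = Mul(-48, -26) = 1248)
Add(o, -37586) = Add(1248, -37586) = -36338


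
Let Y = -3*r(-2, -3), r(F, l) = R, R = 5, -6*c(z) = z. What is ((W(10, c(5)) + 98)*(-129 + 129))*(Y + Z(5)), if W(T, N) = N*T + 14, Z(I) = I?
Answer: 0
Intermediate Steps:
c(z) = -z/6
W(T, N) = 14 + N*T
r(F, l) = 5
Y = -15 (Y = -3*5 = -15)
((W(10, c(5)) + 98)*(-129 + 129))*(Y + Z(5)) = (((14 - ⅙*5*10) + 98)*(-129 + 129))*(-15 + 5) = (((14 - ⅚*10) + 98)*0)*(-10) = (((14 - 25/3) + 98)*0)*(-10) = ((17/3 + 98)*0)*(-10) = ((311/3)*0)*(-10) = 0*(-10) = 0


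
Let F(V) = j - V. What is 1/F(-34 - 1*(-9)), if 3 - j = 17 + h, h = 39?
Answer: -1/28 ≈ -0.035714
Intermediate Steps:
j = -53 (j = 3 - (17 + 39) = 3 - 1*56 = 3 - 56 = -53)
F(V) = -53 - V
1/F(-34 - 1*(-9)) = 1/(-53 - (-34 - 1*(-9))) = 1/(-53 - (-34 + 9)) = 1/(-53 - 1*(-25)) = 1/(-53 + 25) = 1/(-28) = -1/28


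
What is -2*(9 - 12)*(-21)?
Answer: -126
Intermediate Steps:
-2*(9 - 12)*(-21) = -2*(-3)*(-21) = 6*(-21) = -126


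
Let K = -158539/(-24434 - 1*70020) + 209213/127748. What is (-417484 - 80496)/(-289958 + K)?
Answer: 3004390425312080/1749341491316131 ≈ 1.7174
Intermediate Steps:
K = 20007022437/6033154796 (K = -158539/(-24434 - 70020) + 209213*(1/127748) = -158539/(-94454) + 209213/127748 = -158539*(-1/94454) + 209213/127748 = 158539/94454 + 209213/127748 = 20007022437/6033154796 ≈ 3.3162)
(-417484 - 80496)/(-289958 + K) = (-417484 - 80496)/(-289958 + 20007022437/6033154796) = -497980/(-1749341491316131/6033154796) = -497980*(-6033154796/1749341491316131) = 3004390425312080/1749341491316131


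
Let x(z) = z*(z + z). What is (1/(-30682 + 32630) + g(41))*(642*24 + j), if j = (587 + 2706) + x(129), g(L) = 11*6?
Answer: 6683402327/1948 ≈ 3.4309e+6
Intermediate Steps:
g(L) = 66
x(z) = 2*z² (x(z) = z*(2*z) = 2*z²)
j = 36575 (j = (587 + 2706) + 2*129² = 3293 + 2*16641 = 3293 + 33282 = 36575)
(1/(-30682 + 32630) + g(41))*(642*24 + j) = (1/(-30682 + 32630) + 66)*(642*24 + 36575) = (1/1948 + 66)*(15408 + 36575) = (1/1948 + 66)*51983 = (128569/1948)*51983 = 6683402327/1948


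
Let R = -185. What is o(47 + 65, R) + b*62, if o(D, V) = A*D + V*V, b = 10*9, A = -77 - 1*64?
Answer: 24013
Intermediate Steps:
A = -141 (A = -77 - 64 = -141)
b = 90
o(D, V) = V² - 141*D (o(D, V) = -141*D + V*V = -141*D + V² = V² - 141*D)
o(47 + 65, R) + b*62 = ((-185)² - 141*(47 + 65)) + 90*62 = (34225 - 141*112) + 5580 = (34225 - 15792) + 5580 = 18433 + 5580 = 24013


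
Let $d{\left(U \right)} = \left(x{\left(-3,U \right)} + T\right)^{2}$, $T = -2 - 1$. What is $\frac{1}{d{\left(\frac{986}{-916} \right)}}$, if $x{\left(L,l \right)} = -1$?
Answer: $\frac{1}{16} \approx 0.0625$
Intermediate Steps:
$T = -3$ ($T = -2 - 1 = -3$)
$d{\left(U \right)} = 16$ ($d{\left(U \right)} = \left(-1 - 3\right)^{2} = \left(-4\right)^{2} = 16$)
$\frac{1}{d{\left(\frac{986}{-916} \right)}} = \frac{1}{16}$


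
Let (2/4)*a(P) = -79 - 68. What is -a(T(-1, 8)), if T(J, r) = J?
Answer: 294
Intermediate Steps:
a(P) = -294 (a(P) = 2*(-79 - 68) = 2*(-147) = -294)
-a(T(-1, 8)) = -1*(-294) = 294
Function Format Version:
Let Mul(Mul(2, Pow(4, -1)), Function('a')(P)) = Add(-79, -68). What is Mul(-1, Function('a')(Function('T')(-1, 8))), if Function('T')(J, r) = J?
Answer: 294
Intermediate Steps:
Function('a')(P) = -294 (Function('a')(P) = Mul(2, Add(-79, -68)) = Mul(2, -147) = -294)
Mul(-1, Function('a')(Function('T')(-1, 8))) = Mul(-1, -294) = 294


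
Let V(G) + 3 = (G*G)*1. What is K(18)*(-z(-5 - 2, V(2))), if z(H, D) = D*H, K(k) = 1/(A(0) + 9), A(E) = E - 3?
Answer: 7/6 ≈ 1.1667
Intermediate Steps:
A(E) = -3 + E
V(G) = -3 + G**2 (V(G) = -3 + (G*G)*1 = -3 + G**2*1 = -3 + G**2)
K(k) = 1/6 (K(k) = 1/((-3 + 0) + 9) = 1/(-3 + 9) = 1/6)
K(18)*(-z(-5 - 2, V(2))) = (-(-3 + 2**2)*(-5 - 2))/6 = (-(-3 + 4)*(-7))/6 = (-(-7))/6 = (-1*(-7))/6 = (1/6)*7 = 7/6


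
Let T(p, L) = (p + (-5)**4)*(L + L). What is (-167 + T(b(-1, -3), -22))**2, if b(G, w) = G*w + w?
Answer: 765462889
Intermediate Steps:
b(G, w) = w + G*w
T(p, L) = 2*L*(625 + p) (T(p, L) = (p + 625)*(2*L) = (625 + p)*(2*L) = 2*L*(625 + p))
(-167 + T(b(-1, -3), -22))**2 = (-167 + 2*(-22)*(625 - 3*(1 - 1)))**2 = (-167 + 2*(-22)*(625 - 3*0))**2 = (-167 + 2*(-22)*(625 + 0))**2 = (-167 + 2*(-22)*625)**2 = (-167 - 27500)**2 = (-27667)**2 = 765462889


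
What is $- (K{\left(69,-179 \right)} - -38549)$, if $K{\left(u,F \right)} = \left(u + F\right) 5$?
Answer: $-37999$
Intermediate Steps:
$K{\left(u,F \right)} = 5 F + 5 u$ ($K{\left(u,F \right)} = \left(F + u\right) 5 = 5 F + 5 u$)
$- (K{\left(69,-179 \right)} - -38549) = - (\left(5 \left(-179\right) + 5 \cdot 69\right) - -38549) = - (\left(-895 + 345\right) + 38549) = - (-550 + 38549) = \left(-1\right) 37999 = -37999$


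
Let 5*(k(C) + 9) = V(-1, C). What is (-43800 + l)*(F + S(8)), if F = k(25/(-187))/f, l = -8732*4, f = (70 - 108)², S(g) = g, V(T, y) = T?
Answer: -1135926948/1805 ≈ -6.2932e+5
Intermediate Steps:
k(C) = -46/5 (k(C) = -9 + (⅕)*(-1) = -9 - ⅕ = -46/5)
f = 1444 (f = (-38)² = 1444)
l = -34928
F = -23/3610 (F = -46/5/1444 = -46/5*1/1444 = -23/3610 ≈ -0.0063712)
(-43800 + l)*(F + S(8)) = (-43800 - 34928)*(-23/3610 + 8) = -78728*28857/3610 = -1135926948/1805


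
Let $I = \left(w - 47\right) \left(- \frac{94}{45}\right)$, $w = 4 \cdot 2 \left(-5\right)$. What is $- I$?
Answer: $- \frac{2726}{15} \approx -181.73$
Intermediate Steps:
$w = -40$ ($w = 8 \left(-5\right) = -40$)
$I = \frac{2726}{15}$ ($I = \left(-40 - 47\right) \left(- \frac{94}{45}\right) = \left(-40 - 47\right) \left(\left(-94\right) \frac{1}{45}\right) = \left(-87\right) \left(- \frac{94}{45}\right) = \frac{2726}{15} \approx 181.73$)
$- I = \left(-1\right) \frac{2726}{15} = - \frac{2726}{15}$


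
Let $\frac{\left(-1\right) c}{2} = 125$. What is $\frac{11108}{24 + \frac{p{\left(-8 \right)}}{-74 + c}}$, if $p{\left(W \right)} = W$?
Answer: $\frac{449874}{973} \approx 462.36$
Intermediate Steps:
$c = -250$ ($c = \left(-2\right) 125 = -250$)
$\frac{11108}{24 + \frac{p{\left(-8 \right)}}{-74 + c}} = \frac{11108}{24 - \frac{8}{-74 - 250}} = \frac{11108}{24 - \frac{8}{-324}} = \frac{11108}{24 - - \frac{2}{81}} = \frac{11108}{24 + \frac{2}{81}} = \frac{11108}{\frac{1946}{81}} = 11108 \cdot \frac{81}{1946} = \frac{449874}{973}$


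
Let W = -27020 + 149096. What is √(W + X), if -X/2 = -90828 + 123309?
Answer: 3*√6346 ≈ 238.99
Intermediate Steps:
W = 122076
X = -64962 (X = -2*(-90828 + 123309) = -2*32481 = -64962)
√(W + X) = √(122076 - 64962) = √57114 = 3*√6346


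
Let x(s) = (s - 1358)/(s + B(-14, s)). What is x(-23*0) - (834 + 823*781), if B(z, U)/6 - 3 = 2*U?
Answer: -5793052/9 ≈ -6.4367e+5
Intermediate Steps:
B(z, U) = 18 + 12*U (B(z, U) = 18 + 6*(2*U) = 18 + 12*U)
x(s) = (-1358 + s)/(18 + 13*s) (x(s) = (s - 1358)/(s + (18 + 12*s)) = (-1358 + s)/(18 + 13*s))
x(-23*0) - (834 + 823*781) = (-1358 - 23*0)/(18 + 13*(-23*0)) - (834 + 823*781) = (-1358 + 0)/(18 + 13*0) - (834 + 642763) = -1358/(18 + 0) - 1*643597 = -1358/18 - 643597 = (1/18)*(-1358) - 643597 = -679/9 - 643597 = -5793052/9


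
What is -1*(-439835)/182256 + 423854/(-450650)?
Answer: 60480854063/41066833200 ≈ 1.4727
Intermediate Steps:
-1*(-439835)/182256 + 423854/(-450650) = 439835*(1/182256) + 423854*(-1/450650) = 439835/182256 - 211927/225325 = 60480854063/41066833200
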